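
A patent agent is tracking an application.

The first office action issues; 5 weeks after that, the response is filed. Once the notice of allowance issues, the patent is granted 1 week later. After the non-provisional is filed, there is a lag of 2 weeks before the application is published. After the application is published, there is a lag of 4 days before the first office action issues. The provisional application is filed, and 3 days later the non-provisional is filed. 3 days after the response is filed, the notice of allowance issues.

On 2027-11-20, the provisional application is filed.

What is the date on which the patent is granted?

The provisional application is filed: Nov 20, 2027.
The non-provisional is filed: Nov 20, 2027 + 3 days = Nov 23, 2027.
The application is published: Nov 23, 2027 + 2 weeks = Dec 7, 2027.
The first office action issues: Dec 7, 2027 + 4 days = Dec 11, 2027.
The response is filed: Dec 11, 2027 + 5 weeks = Jan 15, 2028.
The notice of allowance issues: Jan 15, 2028 + 3 days = Jan 18, 2028.
The patent is granted: Jan 18, 2028 + 1 week = Jan 25, 2028.

2028-01-25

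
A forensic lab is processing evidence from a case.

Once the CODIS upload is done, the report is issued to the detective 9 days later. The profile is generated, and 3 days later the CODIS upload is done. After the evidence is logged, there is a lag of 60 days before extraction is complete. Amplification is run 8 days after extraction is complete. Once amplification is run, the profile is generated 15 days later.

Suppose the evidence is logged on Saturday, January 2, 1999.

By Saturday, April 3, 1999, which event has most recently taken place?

The evidence is logged: Jan 2, 1999.
Extraction is complete: Jan 2, 1999 + 60 days = Mar 3, 1999.
Amplification is run: Mar 3, 1999 + 8 days = Mar 11, 1999.
The profile is generated: Mar 11, 1999 + 15 days = Mar 26, 1999.
The CODIS upload is done: Mar 26, 1999 + 3 days = Mar 29, 1999.
The report is issued to the detective: Mar 29, 1999 + 9 days = Apr 7, 1999.
Apr 3, 1999 falls between when the CODIS upload is done (Mar 29, 1999) and when the report is issued to the detective (Apr 7, 1999).

The CODIS upload is done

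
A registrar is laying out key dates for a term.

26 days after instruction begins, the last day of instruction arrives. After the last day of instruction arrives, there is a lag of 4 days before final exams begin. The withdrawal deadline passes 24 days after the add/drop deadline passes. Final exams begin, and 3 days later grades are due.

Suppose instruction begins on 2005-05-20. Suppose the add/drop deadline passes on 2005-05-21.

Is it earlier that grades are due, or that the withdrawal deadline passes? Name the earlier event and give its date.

Instruction begins: May 20, 2005.
The last day of instruction arrives: May 20, 2005 + 26 days = Jun 15, 2005.
Final exams begin: Jun 15, 2005 + 4 days = Jun 19, 2005.
Grades are due: Jun 19, 2005 + 3 days = Jun 22, 2005.
The add/drop deadline passes: May 21, 2005.
The withdrawal deadline passes: May 21, 2005 + 24 days = Jun 14, 2005.
Comparing: grades are due on Jun 22, 2005 vs the withdrawal deadline passes on Jun 14, 2005. Earlier: the withdrawal deadline passes.

The withdrawal deadline passes — 2005-06-14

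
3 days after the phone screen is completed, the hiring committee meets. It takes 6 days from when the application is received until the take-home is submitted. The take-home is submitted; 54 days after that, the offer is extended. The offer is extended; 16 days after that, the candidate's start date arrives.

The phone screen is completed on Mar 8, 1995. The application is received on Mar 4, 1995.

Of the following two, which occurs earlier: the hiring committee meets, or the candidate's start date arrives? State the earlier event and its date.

The phone screen is completed: Mar 8, 1995.
The hiring committee meets: Mar 8, 1995 + 3 days = Mar 11, 1995.
The application is received: Mar 4, 1995.
The take-home is submitted: Mar 4, 1995 + 6 days = Mar 10, 1995.
The offer is extended: Mar 10, 1995 + 54 days = May 3, 1995.
The candidate's start date arrives: May 3, 1995 + 16 days = May 19, 1995.
Comparing: the hiring committee meets on Mar 11, 1995 vs the candidate's start date arrives on May 19, 1995. Earlier: the hiring committee meets.

The hiring committee meets — Mar 11, 1995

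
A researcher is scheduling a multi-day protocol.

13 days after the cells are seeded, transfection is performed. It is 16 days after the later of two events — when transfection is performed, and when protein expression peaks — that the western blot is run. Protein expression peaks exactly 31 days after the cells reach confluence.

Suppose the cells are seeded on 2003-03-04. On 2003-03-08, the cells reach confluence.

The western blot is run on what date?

2003-04-24

The cells are seeded: Mar 4, 2003.
Transfection is performed: Mar 4, 2003 + 13 days = Mar 17, 2003.
The cells reach confluence: Mar 8, 2003.
Protein expression peaks: Mar 8, 2003 + 31 days = Apr 8, 2003.
Both prerequisites met — transfection is performed (Mar 17, 2003), protein expression peaks (Apr 8, 2003); the later is Apr 8, 2003.
The western blot is run: Apr 8, 2003 + 16 days = Apr 24, 2003.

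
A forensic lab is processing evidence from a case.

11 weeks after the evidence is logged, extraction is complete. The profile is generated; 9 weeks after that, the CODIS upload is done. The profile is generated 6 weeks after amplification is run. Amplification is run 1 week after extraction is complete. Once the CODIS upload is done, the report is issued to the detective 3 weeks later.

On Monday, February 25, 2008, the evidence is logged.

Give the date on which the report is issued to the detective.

The evidence is logged: Feb 25, 2008.
Extraction is complete: Feb 25, 2008 + 11 weeks = May 12, 2008.
Amplification is run: May 12, 2008 + 1 week = May 19, 2008.
The profile is generated: May 19, 2008 + 6 weeks = Jun 30, 2008.
The CODIS upload is done: Jun 30, 2008 + 9 weeks = Sep 1, 2008.
The report is issued to the detective: Sep 1, 2008 + 3 weeks = Sep 22, 2008.

Monday, September 22, 2008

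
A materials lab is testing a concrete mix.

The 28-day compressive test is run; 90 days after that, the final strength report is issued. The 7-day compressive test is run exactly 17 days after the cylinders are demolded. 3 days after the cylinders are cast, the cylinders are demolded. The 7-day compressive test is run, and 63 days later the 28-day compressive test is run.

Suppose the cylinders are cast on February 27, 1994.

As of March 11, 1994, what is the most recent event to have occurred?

The cylinders are demolded

The cylinders are cast: Feb 27, 1994.
The cylinders are demolded: Feb 27, 1994 + 3 days = Mar 2, 1994.
The 7-day compressive test is run: Mar 2, 1994 + 17 days = Mar 19, 1994.
The 28-day compressive test is run: Mar 19, 1994 + 63 days = May 21, 1994.
The final strength report is issued: May 21, 1994 + 90 days = Aug 19, 1994.
Mar 11, 1994 falls between when the cylinders are demolded (Mar 2, 1994) and when the 7-day compressive test is run (Mar 19, 1994).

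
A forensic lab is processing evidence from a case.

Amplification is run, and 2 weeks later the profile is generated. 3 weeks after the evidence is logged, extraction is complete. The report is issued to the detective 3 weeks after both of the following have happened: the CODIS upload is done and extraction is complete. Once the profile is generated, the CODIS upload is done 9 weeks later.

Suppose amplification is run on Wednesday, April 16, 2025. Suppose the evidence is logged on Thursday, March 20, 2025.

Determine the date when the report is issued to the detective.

Amplification is run: Apr 16, 2025.
The profile is generated: Apr 16, 2025 + 2 weeks = Apr 30, 2025.
The CODIS upload is done: Apr 30, 2025 + 9 weeks = Jul 2, 2025.
The evidence is logged: Mar 20, 2025.
Extraction is complete: Mar 20, 2025 + 3 weeks = Apr 10, 2025.
Both prerequisites met — the CODIS upload is done (Jul 2, 2025), extraction is complete (Apr 10, 2025); the later is Jul 2, 2025.
The report is issued to the detective: Jul 2, 2025 + 3 weeks = Jul 23, 2025.

Wednesday, July 23, 2025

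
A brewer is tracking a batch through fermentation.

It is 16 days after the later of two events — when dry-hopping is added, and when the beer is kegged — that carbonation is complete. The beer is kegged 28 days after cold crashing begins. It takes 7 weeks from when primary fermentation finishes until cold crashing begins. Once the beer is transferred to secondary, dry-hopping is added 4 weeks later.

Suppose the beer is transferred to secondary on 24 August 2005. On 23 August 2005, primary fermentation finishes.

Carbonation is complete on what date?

The beer is transferred to secondary: Aug 24, 2005.
Dry-hopping is added: Aug 24, 2005 + 4 weeks = Sep 21, 2005.
Primary fermentation finishes: Aug 23, 2005.
Cold crashing begins: Aug 23, 2005 + 7 weeks = Oct 11, 2005.
The beer is kegged: Oct 11, 2005 + 28 days = Nov 8, 2005.
Both prerequisites met — dry-hopping is added (Sep 21, 2005), the beer is kegged (Nov 8, 2005); the later is Nov 8, 2005.
Carbonation is complete: Nov 8, 2005 + 16 days = Nov 24, 2005.

24 November 2005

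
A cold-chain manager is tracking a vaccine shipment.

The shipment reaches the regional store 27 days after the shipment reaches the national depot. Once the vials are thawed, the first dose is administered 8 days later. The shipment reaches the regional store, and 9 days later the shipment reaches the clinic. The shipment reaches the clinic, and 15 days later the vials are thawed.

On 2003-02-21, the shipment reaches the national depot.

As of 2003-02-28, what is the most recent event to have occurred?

The shipment reaches the national depot

The shipment reaches the national depot: Feb 21, 2003.
The shipment reaches the regional store: Feb 21, 2003 + 27 days = Mar 20, 2003.
The shipment reaches the clinic: Mar 20, 2003 + 9 days = Mar 29, 2003.
The vials are thawed: Mar 29, 2003 + 15 days = Apr 13, 2003.
The first dose is administered: Apr 13, 2003 + 8 days = Apr 21, 2003.
Feb 28, 2003 falls between when the shipment reaches the national depot (Feb 21, 2003) and when the shipment reaches the regional store (Mar 20, 2003).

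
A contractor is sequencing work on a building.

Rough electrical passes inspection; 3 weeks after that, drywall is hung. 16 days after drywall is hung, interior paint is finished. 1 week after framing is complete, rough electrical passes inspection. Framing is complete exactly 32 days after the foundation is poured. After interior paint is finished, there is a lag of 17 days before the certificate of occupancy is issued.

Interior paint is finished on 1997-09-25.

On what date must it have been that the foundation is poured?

1997-07-11

Interior paint is finished: Sep 25, 1997.
Drywall is hung: Sep 25, 1997 − 16 days = Sep 9, 1997.
Rough electrical passes inspection: Sep 9, 1997 − 3 weeks = Aug 19, 1997.
Framing is complete: Aug 19, 1997 − 1 week = Aug 12, 1997.
The foundation is poured: Aug 12, 1997 − 32 days = Jul 11, 1997.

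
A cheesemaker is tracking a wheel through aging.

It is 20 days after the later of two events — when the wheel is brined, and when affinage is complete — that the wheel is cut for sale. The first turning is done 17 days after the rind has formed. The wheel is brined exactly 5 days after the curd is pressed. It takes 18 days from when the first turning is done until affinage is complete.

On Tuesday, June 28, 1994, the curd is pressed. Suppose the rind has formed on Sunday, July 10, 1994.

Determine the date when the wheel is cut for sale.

The curd is pressed: Jun 28, 1994.
The wheel is brined: Jun 28, 1994 + 5 days = Jul 3, 1994.
The rind has formed: Jul 10, 1994.
The first turning is done: Jul 10, 1994 + 17 days = Jul 27, 1994.
Affinage is complete: Jul 27, 1994 + 18 days = Aug 14, 1994.
Both prerequisites met — the wheel is brined (Jul 3, 1994), affinage is complete (Aug 14, 1994); the later is Aug 14, 1994.
The wheel is cut for sale: Aug 14, 1994 + 20 days = Sep 3, 1994.

Saturday, September 3, 1994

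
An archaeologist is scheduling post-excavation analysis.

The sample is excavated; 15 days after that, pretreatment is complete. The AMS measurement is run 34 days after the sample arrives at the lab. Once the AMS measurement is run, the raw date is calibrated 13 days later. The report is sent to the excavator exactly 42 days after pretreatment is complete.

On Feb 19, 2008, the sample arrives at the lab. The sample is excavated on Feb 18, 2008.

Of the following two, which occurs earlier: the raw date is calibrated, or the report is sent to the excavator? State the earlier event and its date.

The raw date is calibrated — Apr 6, 2008

The sample arrives at the lab: Feb 19, 2008.
The AMS measurement is run: Feb 19, 2008 + 34 days = Mar 24, 2008.
The raw date is calibrated: Mar 24, 2008 + 13 days = Apr 6, 2008.
The sample is excavated: Feb 18, 2008.
Pretreatment is complete: Feb 18, 2008 + 15 days = Mar 4, 2008.
The report is sent to the excavator: Mar 4, 2008 + 42 days = Apr 15, 2008.
Comparing: the raw date is calibrated on Apr 6, 2008 vs the report is sent to the excavator on Apr 15, 2008. Earlier: the raw date is calibrated.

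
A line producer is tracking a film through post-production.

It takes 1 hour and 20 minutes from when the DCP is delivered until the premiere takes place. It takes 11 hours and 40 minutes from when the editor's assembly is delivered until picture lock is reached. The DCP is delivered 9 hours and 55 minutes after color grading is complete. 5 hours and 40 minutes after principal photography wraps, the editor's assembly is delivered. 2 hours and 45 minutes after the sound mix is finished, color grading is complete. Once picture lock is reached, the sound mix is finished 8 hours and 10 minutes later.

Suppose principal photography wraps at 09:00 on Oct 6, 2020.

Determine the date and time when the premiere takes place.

00:30 on Oct 8, 2020

Principal photography wraps: 09:00 Oct 6, 2020.
The editor's assembly is delivered: 09:00 Oct 6, 2020 + 5h40m = 14:40 Oct 6, 2020.
Picture lock is reached: 14:40 Oct 6, 2020 + 11h40m = 02:20 Oct 7, 2020.
The sound mix is finished: 02:20 Oct 7, 2020 + 8h10m = 10:30 Oct 7, 2020.
Color grading is complete: 10:30 Oct 7, 2020 + 2h45m = 13:15 Oct 7, 2020.
The DCP is delivered: 13:15 Oct 7, 2020 + 9h55m = 23:10 Oct 7, 2020.
The premiere takes place: 23:10 Oct 7, 2020 + 1h20m = 00:30 Oct 8, 2020.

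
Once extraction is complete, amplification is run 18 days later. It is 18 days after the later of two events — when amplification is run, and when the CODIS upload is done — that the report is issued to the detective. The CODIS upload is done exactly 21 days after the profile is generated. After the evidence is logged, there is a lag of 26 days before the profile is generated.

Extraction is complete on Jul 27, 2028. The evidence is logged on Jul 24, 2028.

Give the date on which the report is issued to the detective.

Extraction is complete: Jul 27, 2028.
Amplification is run: Jul 27, 2028 + 18 days = Aug 14, 2028.
The evidence is logged: Jul 24, 2028.
The profile is generated: Jul 24, 2028 + 26 days = Aug 19, 2028.
The CODIS upload is done: Aug 19, 2028 + 21 days = Sep 9, 2028.
Both prerequisites met — amplification is run (Aug 14, 2028), the CODIS upload is done (Sep 9, 2028); the later is Sep 9, 2028.
The report is issued to the detective: Sep 9, 2028 + 18 days = Sep 27, 2028.

Sep 27, 2028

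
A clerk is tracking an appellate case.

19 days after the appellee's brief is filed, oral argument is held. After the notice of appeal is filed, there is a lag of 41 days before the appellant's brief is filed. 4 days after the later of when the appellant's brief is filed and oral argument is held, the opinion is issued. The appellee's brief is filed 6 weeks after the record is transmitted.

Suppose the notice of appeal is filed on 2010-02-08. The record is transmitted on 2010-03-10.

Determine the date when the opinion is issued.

The notice of appeal is filed: Feb 8, 2010.
The appellant's brief is filed: Feb 8, 2010 + 41 days = Mar 21, 2010.
The record is transmitted: Mar 10, 2010.
The appellee's brief is filed: Mar 10, 2010 + 6 weeks = Apr 21, 2010.
Oral argument is held: Apr 21, 2010 + 19 days = May 10, 2010.
Both prerequisites met — the appellant's brief is filed (Mar 21, 2010), oral argument is held (May 10, 2010); the later is May 10, 2010.
The opinion is issued: May 10, 2010 + 4 days = May 14, 2010.

2010-05-14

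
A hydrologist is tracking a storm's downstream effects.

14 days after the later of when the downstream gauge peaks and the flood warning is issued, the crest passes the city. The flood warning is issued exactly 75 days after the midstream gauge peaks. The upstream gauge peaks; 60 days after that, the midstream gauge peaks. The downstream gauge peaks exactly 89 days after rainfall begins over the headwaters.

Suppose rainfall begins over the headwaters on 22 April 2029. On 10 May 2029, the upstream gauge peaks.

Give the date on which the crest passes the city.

Rainfall begins over the headwaters: Apr 22, 2029.
The downstream gauge peaks: Apr 22, 2029 + 89 days = Jul 20, 2029.
The upstream gauge peaks: May 10, 2029.
The midstream gauge peaks: May 10, 2029 + 60 days = Jul 9, 2029.
The flood warning is issued: Jul 9, 2029 + 75 days = Sep 22, 2029.
Both prerequisites met — the downstream gauge peaks (Jul 20, 2029), the flood warning is issued (Sep 22, 2029); the later is Sep 22, 2029.
The crest passes the city: Sep 22, 2029 + 14 days = Oct 6, 2029.

6 October 2029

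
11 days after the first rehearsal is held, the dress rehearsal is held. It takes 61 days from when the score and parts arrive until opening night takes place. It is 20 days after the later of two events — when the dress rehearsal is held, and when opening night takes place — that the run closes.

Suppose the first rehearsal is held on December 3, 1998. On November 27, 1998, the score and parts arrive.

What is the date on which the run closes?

February 16, 1999

The first rehearsal is held: Dec 3, 1998.
The dress rehearsal is held: Dec 3, 1998 + 11 days = Dec 14, 1998.
The score and parts arrive: Nov 27, 1998.
Opening night takes place: Nov 27, 1998 + 61 days = Jan 27, 1999.
Both prerequisites met — the dress rehearsal is held (Dec 14, 1998), opening night takes place (Jan 27, 1999); the later is Jan 27, 1999.
The run closes: Jan 27, 1999 + 20 days = Feb 16, 1999.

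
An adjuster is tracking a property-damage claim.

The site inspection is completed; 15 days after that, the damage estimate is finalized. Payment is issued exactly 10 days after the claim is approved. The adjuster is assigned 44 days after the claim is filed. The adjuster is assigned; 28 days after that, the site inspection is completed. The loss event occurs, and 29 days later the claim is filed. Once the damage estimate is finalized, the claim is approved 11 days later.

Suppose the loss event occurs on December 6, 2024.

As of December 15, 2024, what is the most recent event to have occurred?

The loss event occurs: Dec 6, 2024.
The claim is filed: Dec 6, 2024 + 29 days = Jan 4, 2025.
The adjuster is assigned: Jan 4, 2025 + 44 days = Feb 17, 2025.
The site inspection is completed: Feb 17, 2025 + 28 days = Mar 17, 2025.
The damage estimate is finalized: Mar 17, 2025 + 15 days = Apr 1, 2025.
The claim is approved: Apr 1, 2025 + 11 days = Apr 12, 2025.
Payment is issued: Apr 12, 2025 + 10 days = Apr 22, 2025.
Dec 15, 2024 falls between when the loss event occurs (Dec 6, 2024) and when the claim is filed (Jan 4, 2025).

The loss event occurs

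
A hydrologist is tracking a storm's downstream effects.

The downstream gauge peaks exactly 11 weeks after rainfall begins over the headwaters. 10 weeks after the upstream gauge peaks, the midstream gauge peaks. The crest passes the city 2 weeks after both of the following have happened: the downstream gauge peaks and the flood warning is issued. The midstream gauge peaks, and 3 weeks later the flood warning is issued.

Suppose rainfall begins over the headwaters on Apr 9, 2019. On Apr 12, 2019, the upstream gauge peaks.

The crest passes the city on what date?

Rainfall begins over the headwaters: Apr 9, 2019.
The downstream gauge peaks: Apr 9, 2019 + 11 weeks = Jun 25, 2019.
The upstream gauge peaks: Apr 12, 2019.
The midstream gauge peaks: Apr 12, 2019 + 10 weeks = Jun 21, 2019.
The flood warning is issued: Jun 21, 2019 + 3 weeks = Jul 12, 2019.
Both prerequisites met — the downstream gauge peaks (Jun 25, 2019), the flood warning is issued (Jul 12, 2019); the later is Jul 12, 2019.
The crest passes the city: Jul 12, 2019 + 2 weeks = Jul 26, 2019.

Jul 26, 2019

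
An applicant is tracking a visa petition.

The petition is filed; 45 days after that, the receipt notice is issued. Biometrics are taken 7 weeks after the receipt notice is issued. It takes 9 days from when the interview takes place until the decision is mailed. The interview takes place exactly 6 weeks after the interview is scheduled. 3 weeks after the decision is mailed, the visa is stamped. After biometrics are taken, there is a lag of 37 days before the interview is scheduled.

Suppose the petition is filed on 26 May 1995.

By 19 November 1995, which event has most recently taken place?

The interview takes place

The petition is filed: May 26, 1995.
The receipt notice is issued: May 26, 1995 + 45 days = Jul 10, 1995.
Biometrics are taken: Jul 10, 1995 + 7 weeks = Aug 28, 1995.
The interview is scheduled: Aug 28, 1995 + 37 days = Oct 4, 1995.
The interview takes place: Oct 4, 1995 + 6 weeks = Nov 15, 1995.
The decision is mailed: Nov 15, 1995 + 9 days = Nov 24, 1995.
The visa is stamped: Nov 24, 1995 + 3 weeks = Dec 15, 1995.
Nov 19, 1995 falls between when the interview takes place (Nov 15, 1995) and when the decision is mailed (Nov 24, 1995).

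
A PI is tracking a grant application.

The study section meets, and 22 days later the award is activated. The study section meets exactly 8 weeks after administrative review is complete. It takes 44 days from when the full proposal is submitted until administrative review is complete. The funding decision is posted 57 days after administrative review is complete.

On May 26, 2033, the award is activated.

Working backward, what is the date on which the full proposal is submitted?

Jan 24, 2033

The award is activated: May 26, 2033.
The study section meets: May 26, 2033 − 22 days = May 4, 2033.
Administrative review is complete: May 4, 2033 − 8 weeks = Mar 9, 2033.
The full proposal is submitted: Mar 9, 2033 − 44 days = Jan 24, 2033.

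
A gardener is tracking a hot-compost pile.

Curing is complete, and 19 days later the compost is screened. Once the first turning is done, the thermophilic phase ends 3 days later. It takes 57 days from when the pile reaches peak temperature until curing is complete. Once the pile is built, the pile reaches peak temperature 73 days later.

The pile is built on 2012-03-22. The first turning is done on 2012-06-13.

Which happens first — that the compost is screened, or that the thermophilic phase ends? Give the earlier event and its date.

The pile is built: Mar 22, 2012.
The pile reaches peak temperature: Mar 22, 2012 + 73 days = Jun 3, 2012.
Curing is complete: Jun 3, 2012 + 57 days = Jul 30, 2012.
The compost is screened: Jul 30, 2012 + 19 days = Aug 18, 2012.
The first turning is done: Jun 13, 2012.
The thermophilic phase ends: Jun 13, 2012 + 3 days = Jun 16, 2012.
Comparing: the compost is screened on Aug 18, 2012 vs the thermophilic phase ends on Jun 16, 2012. Earlier: the thermophilic phase ends.

The thermophilic phase ends — 2012-06-16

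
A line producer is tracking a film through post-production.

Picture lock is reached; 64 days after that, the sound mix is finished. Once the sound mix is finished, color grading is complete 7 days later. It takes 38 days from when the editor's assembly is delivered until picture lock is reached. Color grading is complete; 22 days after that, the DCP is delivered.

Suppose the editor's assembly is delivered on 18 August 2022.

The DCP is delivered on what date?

27 December 2022

The editor's assembly is delivered: Aug 18, 2022.
Picture lock is reached: Aug 18, 2022 + 38 days = Sep 25, 2022.
The sound mix is finished: Sep 25, 2022 + 64 days = Nov 28, 2022.
Color grading is complete: Nov 28, 2022 + 7 days = Dec 5, 2022.
The DCP is delivered: Dec 5, 2022 + 22 days = Dec 27, 2022.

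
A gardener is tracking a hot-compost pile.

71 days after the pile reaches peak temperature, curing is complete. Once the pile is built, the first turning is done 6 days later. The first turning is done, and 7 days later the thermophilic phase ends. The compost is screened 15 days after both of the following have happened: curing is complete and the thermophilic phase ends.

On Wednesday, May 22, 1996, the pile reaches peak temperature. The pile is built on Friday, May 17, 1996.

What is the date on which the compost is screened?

Friday, August 16, 1996

The pile reaches peak temperature: May 22, 1996.
Curing is complete: May 22, 1996 + 71 days = Aug 1, 1996.
The pile is built: May 17, 1996.
The first turning is done: May 17, 1996 + 6 days = May 23, 1996.
The thermophilic phase ends: May 23, 1996 + 7 days = May 30, 1996.
Both prerequisites met — curing is complete (Aug 1, 1996), the thermophilic phase ends (May 30, 1996); the later is Aug 1, 1996.
The compost is screened: Aug 1, 1996 + 15 days = Aug 16, 1996.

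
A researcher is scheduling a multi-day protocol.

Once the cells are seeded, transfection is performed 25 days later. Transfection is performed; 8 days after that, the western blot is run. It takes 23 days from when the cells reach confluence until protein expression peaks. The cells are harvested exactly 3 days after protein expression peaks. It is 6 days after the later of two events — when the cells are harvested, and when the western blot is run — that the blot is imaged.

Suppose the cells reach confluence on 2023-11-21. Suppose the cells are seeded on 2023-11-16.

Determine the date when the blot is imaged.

2023-12-25

The cells reach confluence: Nov 21, 2023.
Protein expression peaks: Nov 21, 2023 + 23 days = Dec 14, 2023.
The cells are harvested: Dec 14, 2023 + 3 days = Dec 17, 2023.
The cells are seeded: Nov 16, 2023.
Transfection is performed: Nov 16, 2023 + 25 days = Dec 11, 2023.
The western blot is run: Dec 11, 2023 + 8 days = Dec 19, 2023.
Both prerequisites met — the cells are harvested (Dec 17, 2023), the western blot is run (Dec 19, 2023); the later is Dec 19, 2023.
The blot is imaged: Dec 19, 2023 + 6 days = Dec 25, 2023.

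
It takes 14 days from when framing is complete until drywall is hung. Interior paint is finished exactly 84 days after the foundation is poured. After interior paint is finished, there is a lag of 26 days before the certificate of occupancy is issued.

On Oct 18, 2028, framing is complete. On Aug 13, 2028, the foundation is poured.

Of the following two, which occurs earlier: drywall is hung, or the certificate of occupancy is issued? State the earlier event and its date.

Drywall is hung — Nov 1, 2028

Framing is complete: Oct 18, 2028.
Drywall is hung: Oct 18, 2028 + 14 days = Nov 1, 2028.
The foundation is poured: Aug 13, 2028.
Interior paint is finished: Aug 13, 2028 + 84 days = Nov 5, 2028.
The certificate of occupancy is issued: Nov 5, 2028 + 26 days = Dec 1, 2028.
Comparing: drywall is hung on Nov 1, 2028 vs the certificate of occupancy is issued on Dec 1, 2028. Earlier: drywall is hung.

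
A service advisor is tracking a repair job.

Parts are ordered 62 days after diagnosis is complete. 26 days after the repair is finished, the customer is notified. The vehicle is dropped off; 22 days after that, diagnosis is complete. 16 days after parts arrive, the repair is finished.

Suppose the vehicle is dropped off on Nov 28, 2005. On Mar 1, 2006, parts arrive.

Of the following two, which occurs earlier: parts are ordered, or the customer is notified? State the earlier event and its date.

Parts are ordered — Feb 20, 2006

The vehicle is dropped off: Nov 28, 2005.
Diagnosis is complete: Nov 28, 2005 + 22 days = Dec 20, 2005.
Parts are ordered: Dec 20, 2005 + 62 days = Feb 20, 2006.
Parts arrive: Mar 1, 2006.
The repair is finished: Mar 1, 2006 + 16 days = Mar 17, 2006.
The customer is notified: Mar 17, 2006 + 26 days = Apr 12, 2006.
Comparing: parts are ordered on Feb 20, 2006 vs the customer is notified on Apr 12, 2006. Earlier: parts are ordered.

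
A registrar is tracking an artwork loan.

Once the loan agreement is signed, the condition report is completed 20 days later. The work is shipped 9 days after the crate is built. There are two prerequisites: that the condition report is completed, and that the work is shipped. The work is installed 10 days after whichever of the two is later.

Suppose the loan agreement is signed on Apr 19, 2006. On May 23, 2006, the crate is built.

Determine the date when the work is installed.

Jun 11, 2006

The loan agreement is signed: Apr 19, 2006.
The condition report is completed: Apr 19, 2006 + 20 days = May 9, 2006.
The crate is built: May 23, 2006.
The work is shipped: May 23, 2006 + 9 days = Jun 1, 2006.
Both prerequisites met — the condition report is completed (May 9, 2006), the work is shipped (Jun 1, 2006); the later is Jun 1, 2006.
The work is installed: Jun 1, 2006 + 10 days = Jun 11, 2006.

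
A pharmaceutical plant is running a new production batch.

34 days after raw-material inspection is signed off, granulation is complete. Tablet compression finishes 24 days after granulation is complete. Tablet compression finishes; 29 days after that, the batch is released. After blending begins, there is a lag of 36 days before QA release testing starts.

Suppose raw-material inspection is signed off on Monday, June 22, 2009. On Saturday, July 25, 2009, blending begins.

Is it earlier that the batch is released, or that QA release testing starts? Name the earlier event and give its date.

Raw-material inspection is signed off: Jun 22, 2009.
Granulation is complete: Jun 22, 2009 + 34 days = Jul 26, 2009.
Tablet compression finishes: Jul 26, 2009 + 24 days = Aug 19, 2009.
The batch is released: Aug 19, 2009 + 29 days = Sep 17, 2009.
Blending begins: Jul 25, 2009.
QA release testing starts: Jul 25, 2009 + 36 days = Aug 30, 2009.
Comparing: the batch is released on Sep 17, 2009 vs QA release testing starts on Aug 30, 2009. Earlier: QA release testing starts.

QA release testing starts — Sunday, August 30, 2009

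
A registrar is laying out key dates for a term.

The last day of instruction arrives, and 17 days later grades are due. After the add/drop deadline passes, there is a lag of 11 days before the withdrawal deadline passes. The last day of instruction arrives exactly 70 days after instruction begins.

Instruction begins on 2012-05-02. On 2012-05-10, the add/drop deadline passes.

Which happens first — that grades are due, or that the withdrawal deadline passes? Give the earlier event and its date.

Instruction begins: May 2, 2012.
The last day of instruction arrives: May 2, 2012 + 70 days = Jul 11, 2012.
Grades are due: Jul 11, 2012 + 17 days = Jul 28, 2012.
The add/drop deadline passes: May 10, 2012.
The withdrawal deadline passes: May 10, 2012 + 11 days = May 21, 2012.
Comparing: grades are due on Jul 28, 2012 vs the withdrawal deadline passes on May 21, 2012. Earlier: the withdrawal deadline passes.

The withdrawal deadline passes — 2012-05-21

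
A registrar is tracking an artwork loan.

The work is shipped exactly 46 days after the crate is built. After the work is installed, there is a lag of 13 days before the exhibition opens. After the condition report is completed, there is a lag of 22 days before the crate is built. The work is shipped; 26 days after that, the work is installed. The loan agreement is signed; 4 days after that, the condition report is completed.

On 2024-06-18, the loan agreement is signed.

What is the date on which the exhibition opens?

The loan agreement is signed: Jun 18, 2024.
The condition report is completed: Jun 18, 2024 + 4 days = Jun 22, 2024.
The crate is built: Jun 22, 2024 + 22 days = Jul 14, 2024.
The work is shipped: Jul 14, 2024 + 46 days = Aug 29, 2024.
The work is installed: Aug 29, 2024 + 26 days = Sep 24, 2024.
The exhibition opens: Sep 24, 2024 + 13 days = Oct 7, 2024.

2024-10-07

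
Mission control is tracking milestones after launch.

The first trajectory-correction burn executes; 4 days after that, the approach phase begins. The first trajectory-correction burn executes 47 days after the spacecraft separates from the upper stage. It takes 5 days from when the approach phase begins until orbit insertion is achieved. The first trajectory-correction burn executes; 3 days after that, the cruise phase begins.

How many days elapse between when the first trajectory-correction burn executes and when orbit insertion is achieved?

9 days

Causal path: the first trajectory-correction burn executes → the approach phase begins → orbit insertion is achieved.
Total delay along the path: 4 + 5 = 9 days.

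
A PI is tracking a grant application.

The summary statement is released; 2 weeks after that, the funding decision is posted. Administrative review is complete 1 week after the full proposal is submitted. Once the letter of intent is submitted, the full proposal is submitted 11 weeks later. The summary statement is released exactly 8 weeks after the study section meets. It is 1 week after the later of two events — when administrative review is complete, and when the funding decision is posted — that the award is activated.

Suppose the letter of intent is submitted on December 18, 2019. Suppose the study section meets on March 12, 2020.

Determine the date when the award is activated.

The letter of intent is submitted: Dec 18, 2019.
The full proposal is submitted: Dec 18, 2019 + 11 weeks = Mar 4, 2020.
Administrative review is complete: Mar 4, 2020 + 1 week = Mar 11, 2020.
The study section meets: Mar 12, 2020.
The summary statement is released: Mar 12, 2020 + 8 weeks = May 7, 2020.
The funding decision is posted: May 7, 2020 + 2 weeks = May 21, 2020.
Both prerequisites met — administrative review is complete (Mar 11, 2020), the funding decision is posted (May 21, 2020); the later is May 21, 2020.
The award is activated: May 21, 2020 + 1 week = May 28, 2020.

May 28, 2020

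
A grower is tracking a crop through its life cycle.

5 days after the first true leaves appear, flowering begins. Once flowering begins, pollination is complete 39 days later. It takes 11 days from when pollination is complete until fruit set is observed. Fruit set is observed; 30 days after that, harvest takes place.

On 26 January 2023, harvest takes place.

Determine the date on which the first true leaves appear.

2 November 2022

Harvest takes place: Jan 26, 2023.
Fruit set is observed: Jan 26, 2023 − 30 days = Dec 27, 2022.
Pollination is complete: Dec 27, 2022 − 11 days = Dec 16, 2022.
Flowering begins: Dec 16, 2022 − 39 days = Nov 7, 2022.
The first true leaves appear: Nov 7, 2022 − 5 days = Nov 2, 2022.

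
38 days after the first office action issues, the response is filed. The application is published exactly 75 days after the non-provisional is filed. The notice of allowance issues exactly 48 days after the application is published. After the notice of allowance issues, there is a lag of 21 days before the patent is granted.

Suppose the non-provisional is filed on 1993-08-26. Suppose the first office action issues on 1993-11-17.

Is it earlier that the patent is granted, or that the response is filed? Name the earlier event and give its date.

The response is filed — 1993-12-25

The non-provisional is filed: Aug 26, 1993.
The application is published: Aug 26, 1993 + 75 days = Nov 9, 1993.
The notice of allowance issues: Nov 9, 1993 + 48 days = Dec 27, 1993.
The patent is granted: Dec 27, 1993 + 21 days = Jan 17, 1994.
The first office action issues: Nov 17, 1993.
The response is filed: Nov 17, 1993 + 38 days = Dec 25, 1993.
Comparing: the patent is granted on Jan 17, 1994 vs the response is filed on Dec 25, 1993. Earlier: the response is filed.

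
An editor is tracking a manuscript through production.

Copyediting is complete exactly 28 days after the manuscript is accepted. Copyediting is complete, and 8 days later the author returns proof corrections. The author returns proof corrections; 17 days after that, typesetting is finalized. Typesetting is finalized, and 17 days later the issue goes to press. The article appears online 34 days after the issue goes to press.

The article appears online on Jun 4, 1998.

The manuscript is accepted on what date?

Feb 20, 1998

The article appears online: Jun 4, 1998.
The issue goes to press: Jun 4, 1998 − 34 days = May 1, 1998.
Typesetting is finalized: May 1, 1998 − 17 days = Apr 14, 1998.
The author returns proof corrections: Apr 14, 1998 − 17 days = Mar 28, 1998.
Copyediting is complete: Mar 28, 1998 − 8 days = Mar 20, 1998.
The manuscript is accepted: Mar 20, 1998 − 28 days = Feb 20, 1998.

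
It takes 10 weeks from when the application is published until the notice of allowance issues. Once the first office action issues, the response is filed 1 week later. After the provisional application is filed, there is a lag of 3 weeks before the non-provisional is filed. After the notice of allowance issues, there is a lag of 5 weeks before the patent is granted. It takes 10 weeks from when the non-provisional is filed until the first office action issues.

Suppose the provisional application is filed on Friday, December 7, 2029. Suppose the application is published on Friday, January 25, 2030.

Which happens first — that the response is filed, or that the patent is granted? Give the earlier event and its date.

The provisional application is filed: Dec 7, 2029.
The non-provisional is filed: Dec 7, 2029 + 3 weeks = Dec 28, 2029.
The first office action issues: Dec 28, 2029 + 10 weeks = Mar 8, 2030.
The response is filed: Mar 8, 2030 + 1 week = Mar 15, 2030.
The application is published: Jan 25, 2030.
The notice of allowance issues: Jan 25, 2030 + 10 weeks = Apr 5, 2030.
The patent is granted: Apr 5, 2030 + 5 weeks = May 10, 2030.
Comparing: the response is filed on Mar 15, 2030 vs the patent is granted on May 10, 2030. Earlier: the response is filed.

The response is filed — Friday, March 15, 2030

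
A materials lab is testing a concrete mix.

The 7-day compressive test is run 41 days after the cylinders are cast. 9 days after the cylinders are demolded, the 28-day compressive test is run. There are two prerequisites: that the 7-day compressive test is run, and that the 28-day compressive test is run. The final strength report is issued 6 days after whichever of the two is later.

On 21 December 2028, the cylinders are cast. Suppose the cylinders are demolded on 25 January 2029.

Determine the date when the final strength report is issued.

The cylinders are cast: Dec 21, 2028.
The 7-day compressive test is run: Dec 21, 2028 + 41 days = Jan 31, 2029.
The cylinders are demolded: Jan 25, 2029.
The 28-day compressive test is run: Jan 25, 2029 + 9 days = Feb 3, 2029.
Both prerequisites met — the 7-day compressive test is run (Jan 31, 2029), the 28-day compressive test is run (Feb 3, 2029); the later is Feb 3, 2029.
The final strength report is issued: Feb 3, 2029 + 6 days = Feb 9, 2029.

9 February 2029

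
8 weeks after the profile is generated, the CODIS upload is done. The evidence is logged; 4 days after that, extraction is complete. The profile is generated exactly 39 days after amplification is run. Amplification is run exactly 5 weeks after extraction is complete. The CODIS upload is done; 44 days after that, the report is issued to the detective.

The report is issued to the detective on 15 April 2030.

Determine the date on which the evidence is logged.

The report is issued to the detective: Apr 15, 2030.
The CODIS upload is done: Apr 15, 2030 − 44 days = Mar 2, 2030.
The profile is generated: Mar 2, 2030 − 8 weeks = Jan 5, 2030.
Amplification is run: Jan 5, 2030 − 39 days = Nov 27, 2029.
Extraction is complete: Nov 27, 2029 − 5 weeks = Oct 23, 2029.
The evidence is logged: Oct 23, 2029 − 4 days = Oct 19, 2029.

19 October 2029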